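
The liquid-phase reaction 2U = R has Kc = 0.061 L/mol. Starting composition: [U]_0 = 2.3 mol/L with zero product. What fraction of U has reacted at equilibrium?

Let X = conversion of U; extent ξ = 2.3X/2 mol/L.
Concentrations: [U] = 2.3 − 2.3X; [R] = 1.15X.
Kc = [R] / ([U]^2).
Setting equal to 0.061 and solving for X on (0,1) gives X = 0.186.

X = 0.186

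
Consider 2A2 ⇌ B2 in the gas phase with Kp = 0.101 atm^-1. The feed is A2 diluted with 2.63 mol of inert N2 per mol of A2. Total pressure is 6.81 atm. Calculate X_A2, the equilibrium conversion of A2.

Take 1 mol A2 as basis and let X be its fractional conversion, so ξ = 0.5X.
Species balance: n_A2 = 1 − X; n_B2 = 0.5X; n_I = 2.63 (inert).
Total moles n_T = 3.63 − 0.5X.
With p_i = (n_i/n_T)P, Kp = p_B2 / (p_A2^2).
Substituting and setting equal to 0.101 atm^-1 gives a polynomial in X; the root in (0,1) is X = 0.231.

X = 0.231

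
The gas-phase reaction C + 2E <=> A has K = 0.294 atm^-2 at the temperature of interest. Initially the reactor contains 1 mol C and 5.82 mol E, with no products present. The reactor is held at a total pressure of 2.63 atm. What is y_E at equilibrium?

y_E = 0.823

Take 1 mol C as basis and let X be its fractional conversion, so ξ = X.
Mole table: n_C = 1 − X; n_E = 5.82 − 2X; n_A = X.
Total moles n_T = 6.82 − 2X.
Mole fractions y_i = n_i/n_T; K = p_A / (p_C p_E^2) with p_i = y_i·P.
Setting this equal to 0.294 atm^-2 and taking the physical root (0 < X < 1) gives X = 0.580.
Then n_E = 4.66, n_T = 5.66, so y_E = 0.823.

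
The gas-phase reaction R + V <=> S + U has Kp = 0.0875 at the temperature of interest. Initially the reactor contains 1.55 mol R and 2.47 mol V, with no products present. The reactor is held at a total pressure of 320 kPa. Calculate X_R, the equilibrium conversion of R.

X = 0.286

Basis: 1.55 mol R initially; let X = conversion of R. Extent ξ = 1.55X.
At extent ξ: n_R = 1.55 − 1.55X; n_V = 2.47 − 1.55X; n_S = 1.55X; n_U = 1.55X.
Since Δν = 0, n_T = 4.02 throughout.
y_i = n_i/n_T, p_i = y_i·P. Kp = p_S p_U / (p_R p_V).
Setting this equal to 0.0875 and taking the physical root (0 < X < 1) gives X = 0.286.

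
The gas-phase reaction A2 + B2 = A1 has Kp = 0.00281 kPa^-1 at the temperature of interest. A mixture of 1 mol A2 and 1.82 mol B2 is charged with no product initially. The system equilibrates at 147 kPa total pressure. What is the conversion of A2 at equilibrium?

X = 0.203

Basis: 1 mol A2 initially; let X = conversion of A2. Extent ξ = X.
Mole table: n_A2 = 1 − X; n_B2 = 1.82 − X; n_A1 = X.
Total moles n_T = 2.82 − X.
With p_i = (n_i/n_T)P, Kp = p_A1 / (p_A2 p_B2).
Setting this equal to 0.00281 kPa^-1 and taking the physical root (0 < X < 1) gives X = 0.203.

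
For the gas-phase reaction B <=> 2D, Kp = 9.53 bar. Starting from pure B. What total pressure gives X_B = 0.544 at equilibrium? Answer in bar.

Let X = conversion of B (basis 1 mol B); extent of reaction ξ = X.
Moles: n_B = 1 − X; n_D = 2X.
n_T = Σnᵢ = 1 + X.
Kp = p_D^2 / (p_B) with p_i = (n_i/n_T)·P.
At X = 0.544: the mole-fraction product g(X) = Π y_i^ν_i = 1.681. Since Kp = g(X)·P^{1}, P = (Kp/g)^(1/1) = (9.53/1.681)^(1/1) = 5.67 bar.

P = 5.67 bar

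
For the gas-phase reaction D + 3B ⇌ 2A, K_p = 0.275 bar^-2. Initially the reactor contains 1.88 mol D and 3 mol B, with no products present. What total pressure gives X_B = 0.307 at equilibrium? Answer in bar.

P = 1.33 bar

Take 3 mol B as basis and let X be its fractional conversion, so ξ = X.
Mole table: n_D = 1.88 − X; n_B = 3 − 3X; n_A = 2X.
Total moles n_T = 4.88 − 2X.
K_p = p_A^2 / (p_D p_B^3) with p_i = (n_i/n_T)·P.
At X = 0.307: the mole-fraction product g(X) = Π y_i^ν_i = 0.4854. Since K_p = g(X)·P^{-2}, P = (g/K_p)^(1/2) = (0.4854/0.275)^(1/2) = 1.33 bar.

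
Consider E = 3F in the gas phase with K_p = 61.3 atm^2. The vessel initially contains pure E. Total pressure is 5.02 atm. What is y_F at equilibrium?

y_F = 0.794

Take 1 mol E as basis and let X be its fractional conversion, so ξ = X.
Species balance: n_E = 1 − X; n_F = 3X.
Summing: n_T = 1 + 2X.
y_i = n_i/n_T, p_i = y_i·P. K_p = p_F^3 / (p_E).
Setting this equal to 61.3 atm^2 and taking the physical root (0 < X < 1) gives X = 0.563.
Then n_F = 1.69, n_T = 2.13, so y_F = 0.794.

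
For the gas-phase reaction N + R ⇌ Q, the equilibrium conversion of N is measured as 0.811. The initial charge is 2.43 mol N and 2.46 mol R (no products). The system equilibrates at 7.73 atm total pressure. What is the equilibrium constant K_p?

K_p = 3.31 atm^-1

Basis: 2.43 mol N initially; let X = conversion of N. Extent ξ = 2.43X.
Species balance: n_N = 2.43 − 2.43X; n_R = 2.46 − 2.43X; n_Q = 2.43X.
Total moles n_T = 4.89 − 2.43X.
At X = 0.811: n_N = 0.459, n_R = 0.489, n_Q = 1.97, n_T = 2.92.
p_i = (n_i/n_T)·P. K_p = p_Q / (p_N p_R) = 3.31 atm^-1.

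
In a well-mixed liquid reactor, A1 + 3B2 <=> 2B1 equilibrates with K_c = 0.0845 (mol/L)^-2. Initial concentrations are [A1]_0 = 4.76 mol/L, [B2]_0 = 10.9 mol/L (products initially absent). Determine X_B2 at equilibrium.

Let X = conversion of B2; extent ξ = 10.9X/3 mol/L.
Concentrations: [A1] = 4.76 − 3.63X; [B2] = 10.9 − 10.9X; [B1] = 7.27X.
K_c = [B1]^2 / ([A1] [B2]^3).
Setting equal to 0.0845 and solving for X on (0,1) gives X = 0.596.

X = 0.596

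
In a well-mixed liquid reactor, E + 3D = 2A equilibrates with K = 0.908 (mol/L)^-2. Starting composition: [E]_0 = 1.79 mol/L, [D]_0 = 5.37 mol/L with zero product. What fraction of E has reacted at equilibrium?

X = 0.625

Let X = conversion of E; extent ξ = 1.79·X mol/L.
Concentrations: [E] = 1.79 − 1.79X; [D] = 5.37 − 5.37X; [A] = 3.58X.
K = [A]^2 / ([E] [D]^3).
Equating to 0.908 (mol/L)^-2: the physical root is X = 0.625.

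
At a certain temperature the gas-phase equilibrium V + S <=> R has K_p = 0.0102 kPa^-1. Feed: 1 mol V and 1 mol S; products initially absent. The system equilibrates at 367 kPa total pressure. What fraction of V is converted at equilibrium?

X = 0.541

Take 1 mol V as basis and let X be its fractional conversion, so ξ = X.
Mole table: n_V = 1 − X; n_S = 1 − X; n_R = X.
Total moles n_T = 2 − X.
Mole fractions y_i = n_i/n_T; K_p = p_R / (p_V p_S) with p_i = y_i·P.
Setting this equal to 0.0102 kPa^-1 and taking the physical root (0 < X < 1) gives X = 0.541.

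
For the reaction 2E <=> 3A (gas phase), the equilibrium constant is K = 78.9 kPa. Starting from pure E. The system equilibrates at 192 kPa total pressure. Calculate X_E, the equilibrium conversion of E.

X = 0.381

Let X = conversion of E (basis 1 mol E); extent of reaction ξ = 0.5X.
Moles: n_E = 1 − X; n_A = 1.5X.
Summing: n_T = 1 + 0.5X.
With p_i = (n_i/n_T)P, K = p_A^3 / (p_E^2).
Substituting and setting equal to 78.9 kPa gives a polynomial in X; the root in (0,1) is X = 0.381.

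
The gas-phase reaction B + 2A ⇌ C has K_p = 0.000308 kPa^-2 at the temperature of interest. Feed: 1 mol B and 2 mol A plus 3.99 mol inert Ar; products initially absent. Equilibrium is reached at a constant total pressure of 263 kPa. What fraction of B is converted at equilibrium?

X = 0.427

Basis: 1 mol B initially; let X = conversion of B. Extent ξ = X.
Moles: n_B = 1 − X; n_A = 2 − 2X; n_C = X; n_I = 3.99 (inert).
n_T = Σnᵢ = 6.99 − 2X.
With p_i = (n_i/n_T)P, K_p = p_C / (p_B p_A^2).
Equating to 0.000308 kPa^-2 and solving on 0 < X < 1: X = 0.427.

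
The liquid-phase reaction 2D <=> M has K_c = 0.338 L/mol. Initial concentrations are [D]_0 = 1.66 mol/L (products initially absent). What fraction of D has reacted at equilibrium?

Let X = conversion of D; extent ξ = 1.66X/2 mol/L.
Concentrations: [D] = 1.66 − 1.66X; [M] = 0.83X.
K_c = [M] / ([D]^2).
Solving K_c = 0.338 for X ∈ (0,1): X = 0.402.

X = 0.402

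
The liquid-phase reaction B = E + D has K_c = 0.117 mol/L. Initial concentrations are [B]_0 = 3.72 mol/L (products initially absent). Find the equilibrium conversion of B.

Let X = conversion of B; extent ξ = 3.72·X mol/L.
Concentrations: [B] = 3.72 − 3.72X; [E] = 3.72X; [D] = 3.72X.
K_c = [E] [D] / ([B]).
Solving K_c = 0.117 for X ∈ (0,1): X = 0.162.

X = 0.162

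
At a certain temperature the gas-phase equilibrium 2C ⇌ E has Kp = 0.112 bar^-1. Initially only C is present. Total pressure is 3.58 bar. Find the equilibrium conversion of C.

X = 0.380

Take 1 mol C as basis and let X be its fractional conversion, so ξ = 0.5X.
Mole table: n_C = 1 − X; n_E = 0.5X.
Summing: n_T = 1 − 0.5X.
y_i = n_i/n_T, p_i = y_i·P. Kp = p_E / (p_C^2).
This yields a degree-2 equation in X; solving on (0,1), X = 0.380.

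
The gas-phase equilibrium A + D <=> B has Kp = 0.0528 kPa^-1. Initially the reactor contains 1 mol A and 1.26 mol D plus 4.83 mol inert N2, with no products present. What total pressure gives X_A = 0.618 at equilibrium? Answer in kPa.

P = 309 kPa

Take 1 mol A as basis and let X be its fractional conversion, so ξ = X.
Mole table: n_A = 1 − X; n_D = 1.26 − X; n_B = X; n_I = 4.83 (inert).
Summing: n_T = 7.09 − X.
Kp = p_B / (p_A p_D) with p_i = (n_i/n_T)·P.
At X = 0.618: the mole-fraction product g(X) = Π y_i^ν_i = 16.31. Since Kp = g(X)·P^{-1}, P = (g/Kp)^(1/1) = (16.31/0.0528)^(1/1) = 309 kPa.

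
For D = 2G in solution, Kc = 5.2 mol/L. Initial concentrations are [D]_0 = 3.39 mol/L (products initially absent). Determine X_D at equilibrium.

Let X = conversion of D; extent ξ = 3.39·X mol/L.
Concentrations: [D] = 3.39 − 3.39X; [G] = 6.78X.
Kc = [G]^2 / ([D]).
Setting equal to 5.2 and solving for X on (0,1) gives X = 0.457.

X = 0.457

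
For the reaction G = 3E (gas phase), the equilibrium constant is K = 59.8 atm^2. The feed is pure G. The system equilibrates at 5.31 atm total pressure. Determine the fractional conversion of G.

X = 0.539

Basis: 1 mol G initially; let X = conversion of G. Extent ξ = X.
At extent ξ: n_G = 1 − X; n_E = 3X.
Summing: n_T = 1 + 2X.
Mole fractions y_i = n_i/n_T; K = p_E^3 / (p_G) with p_i = y_i·P.
This yields a degree-3 equation in X; solving on (0,1), X = 0.539.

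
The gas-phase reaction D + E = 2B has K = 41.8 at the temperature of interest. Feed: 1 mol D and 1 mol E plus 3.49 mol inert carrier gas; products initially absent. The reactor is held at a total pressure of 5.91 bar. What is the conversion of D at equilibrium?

X = 0.764

Let X = conversion of D (basis 1 mol D); extent of reaction ξ = X.
Species balance: n_D = 1 − X; n_E = 1 − X; n_B = 2X; n_I = 3.49 (inert).
Since Δν = 0, n_T = 5.49 throughout.
y_i = n_i/n_T, p_i = y_i·P. K = p_B^2 / (p_D p_E).
Setting this equal to 41.8 and taking the physical root (0 < X < 1) gives X = 0.764.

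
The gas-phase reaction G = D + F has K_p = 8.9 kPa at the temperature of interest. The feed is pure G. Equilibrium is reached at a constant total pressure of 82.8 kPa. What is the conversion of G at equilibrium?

X = 0.312

Take 1 mol G as basis and let X be its fractional conversion, so ξ = X.
Moles: n_G = 1 − X; n_D = X; n_F = X.
Total moles n_T = 1 + X.
Mole fractions y_i = n_i/n_T; K_p = p_D p_F / (p_G) with p_i = y_i·P.
Setting this equal to 8.9 kPa and taking the physical root (0 < X < 1) gives X = 0.312.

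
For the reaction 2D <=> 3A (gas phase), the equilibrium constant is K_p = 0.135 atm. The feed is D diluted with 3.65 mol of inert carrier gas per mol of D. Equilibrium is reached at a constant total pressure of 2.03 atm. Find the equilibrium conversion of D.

X = 0.344

Take 1 mol D as basis and let X be its fractional conversion, so ξ = 0.5X.
Mole table: n_D = 1 − X; n_A = 1.5X; n_I = 3.65 (inert).
Summing: n_T = 4.65 + 0.5X.
y_i = n_i/n_T, p_i = y_i·P. K_p = p_A^3 / (p_D^2).
This yields a degree-3 equation in X; solving on (0,1), X = 0.344.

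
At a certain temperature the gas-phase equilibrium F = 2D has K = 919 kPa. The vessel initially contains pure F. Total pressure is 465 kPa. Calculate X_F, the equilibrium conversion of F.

Take 1 mol F as basis and let X be its fractional conversion, so ξ = X.
At extent ξ: n_F = 1 − X; n_D = 2X.
Summing: n_T = 1 + X.
Mole fractions y_i = n_i/n_T; K = p_D^2 / (p_F) with p_i = y_i·P.
Substituting and setting equal to 919 kPa gives a polynomial in X; the root in (0,1) is X = 0.575.

X = 0.575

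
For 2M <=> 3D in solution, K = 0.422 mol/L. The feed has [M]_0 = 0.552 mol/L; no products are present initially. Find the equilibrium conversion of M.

Let X = conversion of M; extent ξ = 0.552X/2 mol/L.
Concentrations: [M] = 0.552 − 0.552X; [D] = 0.828X.
K = [D]^3 / ([M]^2).
This equals 0.422 at X = 0.423 (the root in 0 < X < 1).

X = 0.423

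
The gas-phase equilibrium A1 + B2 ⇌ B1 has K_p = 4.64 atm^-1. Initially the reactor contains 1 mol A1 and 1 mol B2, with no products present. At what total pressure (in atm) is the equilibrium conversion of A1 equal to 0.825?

P = 6.82 atm

Basis: 1 mol A1 initially; let X = conversion of A1. Extent ξ = X.
Mole table: n_A1 = 1 − X; n_B2 = 1 − X; n_B1 = X.
Summing: n_T = 2 − X.
K_p = p_B1 / (p_A1 p_B2) with p_i = (n_i/n_T)·P.
At X = 0.825: the mole-fraction product g(X) = Π y_i^ν_i = 31.65. Since K_p = g(X)·P^{-1}, P = (g/K_p)^(1/1) = (31.65/4.64)^(1/1) = 6.82 atm.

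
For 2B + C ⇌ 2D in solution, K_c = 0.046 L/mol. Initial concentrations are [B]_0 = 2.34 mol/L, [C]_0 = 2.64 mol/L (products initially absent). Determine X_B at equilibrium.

Let X = conversion of B; extent ξ = 2.34X/2 mol/L.
Concentrations: [B] = 2.34 − 2.34X; [C] = 2.64 − 1.17X; [D] = 2.34X.
K_c = [D]^2 / ([B]^2 [C]).
Setting equal to 0.046 and solving for X on (0,1) gives X = 0.247.

X = 0.247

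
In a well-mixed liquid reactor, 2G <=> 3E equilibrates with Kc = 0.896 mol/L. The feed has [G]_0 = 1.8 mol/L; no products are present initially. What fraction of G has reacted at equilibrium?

X = 0.383

Let X = conversion of G; extent ξ = 1.8X/2 mol/L.
Concentrations: [G] = 1.8 − 1.8X; [E] = 2.7X.
Kc = [E]^3 / ([G]^2).
Solving Kc = 0.896 for X ∈ (0,1): X = 0.383.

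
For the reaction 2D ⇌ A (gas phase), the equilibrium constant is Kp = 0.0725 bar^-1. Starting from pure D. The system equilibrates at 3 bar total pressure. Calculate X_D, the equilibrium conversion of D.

X = 0.269

Let X = conversion of D (basis 1 mol D); extent of reaction ξ = 0.5X.
Mole table: n_D = 1 − X; n_A = 0.5X.
Summing: n_T = 1 − 0.5X.
Mole fractions y_i = n_i/n_T; Kp = p_A / (p_D^2) with p_i = y_i·P.
Substituting and setting equal to 0.0725 bar^-1 gives a polynomial in X; the root in (0,1) is X = 0.269.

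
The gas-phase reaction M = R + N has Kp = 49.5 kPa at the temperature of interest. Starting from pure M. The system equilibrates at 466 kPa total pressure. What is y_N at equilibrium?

y_N = 0.237

Basis: 1 mol M initially; let X = conversion of M. Extent ξ = X.
Mole table: n_M = 1 − X; n_R = X; n_N = X.
n_T = Σnᵢ = 1 + X.
Mole fractions y_i = n_i/n_T; Kp = p_R p_N / (p_M) with p_i = y_i·P.
This yields a degree-2 equation in X; solving on (0,1), X = 0.310.
Then n_N = 0.31, n_T = 1.31, so y_N = 0.237.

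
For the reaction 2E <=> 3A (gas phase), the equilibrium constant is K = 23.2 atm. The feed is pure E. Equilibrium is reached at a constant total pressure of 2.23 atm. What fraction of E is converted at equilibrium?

Basis: 1 mol E initially; let X = conversion of E. Extent ξ = 0.5X.
Moles: n_E = 1 − X; n_A = 1.5X.
n_T = Σnᵢ = 1 + 0.5X.
y_i = n_i/n_T, p_i = y_i·P. K = p_A^3 / (p_E^2).
Substituting and setting equal to 23.2 atm gives a polynomial in X; the root in (0,1) is X = 0.708.

X = 0.708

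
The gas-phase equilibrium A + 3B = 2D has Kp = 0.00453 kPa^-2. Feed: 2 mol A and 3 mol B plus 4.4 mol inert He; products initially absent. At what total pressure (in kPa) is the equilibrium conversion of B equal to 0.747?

P = 237 kPa

Take 3 mol B as basis and let X be its fractional conversion, so ξ = X.
Moles: n_A = 2 − X; n_B = 3 − 3X; n_D = 2X; n_I = 4.4 (inert).
Total moles n_T = 9.4 − 2X.
Kp = p_D^2 / (p_A p_B^3) with p_i = (n_i/n_T)·P.
At X = 0.747: the mole-fraction product g(X) = Π y_i^ν_i = 254.6. Since Kp = g(X)·P^{-2}, P = (g/Kp)^(1/2) = (254.6/0.00453)^(1/2) = 237 kPa.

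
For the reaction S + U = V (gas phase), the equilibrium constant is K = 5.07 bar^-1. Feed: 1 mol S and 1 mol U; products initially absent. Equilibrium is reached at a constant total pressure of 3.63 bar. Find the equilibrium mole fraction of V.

Take 1 mol S as basis and let X be its fractional conversion, so ξ = X.
Species balance: n_S = 1 − X; n_U = 1 − X; n_V = X.
Total moles n_T = 2 − X.
With p_i = (n_i/n_T)P, K = p_V / (p_S p_U).
Substituting and setting equal to 5.07 bar^-1 gives a polynomial in X; the root in (0,1) is X = 0.773.
Then n_V = 0.773, n_T = 1.23, so y_V = 0.630.

y_V = 0.630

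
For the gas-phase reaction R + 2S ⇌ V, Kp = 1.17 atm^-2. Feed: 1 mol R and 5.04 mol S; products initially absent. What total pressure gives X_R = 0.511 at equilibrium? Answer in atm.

Let X = conversion of R (basis 1 mol R); extent of reaction ξ = X.
Species balance: n_R = 1 − X; n_S = 5.04 − 2X; n_V = X.
Total moles n_T = 6.04 − 2X.
Kp = p_V / (p_R p_S^2) with p_i = (n_i/n_T)·P.
At X = 0.511: the mole-fraction product g(X) = Π y_i^ν_i = 1.63. Since Kp = g(X)·P^{-2}, P = (g/Kp)^(1/2) = (1.63/1.17)^(1/2) = 1.18 atm.

P = 1.18 atm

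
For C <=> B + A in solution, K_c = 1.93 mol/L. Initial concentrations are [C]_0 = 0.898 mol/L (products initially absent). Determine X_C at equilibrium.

Let X = conversion of C; extent ξ = 0.898·X mol/L.
Concentrations: [C] = 0.898 − 0.898X; [B] = 0.898X; [A] = 0.898X.
K_c = [B] [A] / ([C]).
Setting equal to 1.93 and solving for X on (0,1) gives X = 0.743.

X = 0.743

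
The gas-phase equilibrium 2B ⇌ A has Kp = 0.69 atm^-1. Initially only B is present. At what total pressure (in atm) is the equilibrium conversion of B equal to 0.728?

P = 4.53 atm

Take 1 mol B as basis and let X be its fractional conversion, so ξ = 0.5X.
At extent ξ: n_B = 1 − X; n_A = 0.5X.
Summing: n_T = 1 − 0.5X.
Kp = p_A / (p_B^2) with p_i = (n_i/n_T)·P.
At X = 0.728: the mole-fraction product g(X) = Π y_i^ν_i = 3.129. Since Kp = g(X)·P^{-1}, P = (g/Kp)^(1/1) = (3.129/0.69)^(1/1) = 4.53 atm.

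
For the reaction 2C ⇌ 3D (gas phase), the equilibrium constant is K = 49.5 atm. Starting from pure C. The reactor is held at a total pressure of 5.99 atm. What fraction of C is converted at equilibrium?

X = 0.686

Let X = conversion of C (basis 1 mol C); extent of reaction ξ = 0.5X.
Species balance: n_C = 1 − X; n_D = 1.5X.
Summing: n_T = 1 + 0.5X.
With p_i = (n_i/n_T)P, K = p_D^3 / (p_C^2).
This yields a degree-3 equation in X; solving on (0,1), X = 0.686.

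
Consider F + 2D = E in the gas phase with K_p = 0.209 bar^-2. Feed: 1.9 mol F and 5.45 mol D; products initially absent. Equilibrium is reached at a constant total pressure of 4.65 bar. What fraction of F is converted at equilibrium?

Basis: 1.9 mol F initially; let X = conversion of F. Extent ξ = 1.9X.
Moles: n_F = 1.9 − 1.9X; n_D = 5.45 − 3.8X; n_E = 1.9X.
n_T = Σnᵢ = 7.35 − 3.8X.
Mole fractions y_i = n_i/n_T; K_p = p_E / (p_F p_D^2) with p_i = y_i·P.
Substituting and setting equal to 0.209 bar^-2 gives a polynomial in X; the root in (0,1) is X = 0.632.

X = 0.632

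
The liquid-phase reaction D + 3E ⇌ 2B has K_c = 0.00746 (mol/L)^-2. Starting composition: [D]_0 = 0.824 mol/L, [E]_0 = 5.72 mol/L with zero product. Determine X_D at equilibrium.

Let X = conversion of D; extent ξ = 0.824·X mol/L.
Concentrations: [D] = 0.824 − 0.824X; [E] = 5.72 − 2.47X; [B] = 1.65X.
K_c = [B]^2 / ([D] [E]^3).
Setting equal to 0.00746 and solving for X on (0,1) gives X = 0.387.

X = 0.387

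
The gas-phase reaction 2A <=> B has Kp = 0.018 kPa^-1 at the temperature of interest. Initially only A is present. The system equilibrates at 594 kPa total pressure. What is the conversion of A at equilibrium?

X = 0.849

Basis: 1 mol A initially; let X = conversion of A. Extent ξ = 0.5X.
Mole table: n_A = 1 − X; n_B = 0.5X.
Summing: n_T = 1 − 0.5X.
Mole fractions y_i = n_i/n_T; Kp = p_B / (p_A^2) with p_i = y_i·P.
Setting this equal to 0.018 kPa^-1 and taking the physical root (0 < X < 1) gives X = 0.849.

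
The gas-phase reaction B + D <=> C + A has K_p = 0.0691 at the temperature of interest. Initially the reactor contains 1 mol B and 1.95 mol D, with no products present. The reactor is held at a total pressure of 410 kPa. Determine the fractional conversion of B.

X = 0.286

Take 1 mol B as basis and let X be its fractional conversion, so ξ = X.
At extent ξ: n_B = 1 − X; n_D = 1.95 − X; n_C = X; n_A = X.
n_T stays at 2.95 (no change in mole number).
With p_i = (n_i/n_T)P, K_p = p_C p_A / (p_B p_D).
Setting this equal to 0.0691 and taking the physical root (0 < X < 1) gives X = 0.286.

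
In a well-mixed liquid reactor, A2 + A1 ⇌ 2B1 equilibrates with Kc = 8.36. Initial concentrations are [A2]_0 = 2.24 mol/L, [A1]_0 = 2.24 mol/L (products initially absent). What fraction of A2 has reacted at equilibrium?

X = 0.591

Let X = conversion of A2; extent ξ = 2.24·X mol/L.
Concentrations: [A2] = 2.24 − 2.24X; [A1] = 2.24 − 2.24X; [B1] = 4.48X.
Kc = [B1]^2 / ([A2] [A1]).
Solving Kc = 8.36 for X ∈ (0,1): X = 0.591.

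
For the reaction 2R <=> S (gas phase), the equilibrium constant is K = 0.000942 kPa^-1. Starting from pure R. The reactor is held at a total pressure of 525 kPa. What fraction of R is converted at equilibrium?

X = 0.421

Let X = conversion of R (basis 1 mol R); extent of reaction ξ = 0.5X.
Mole table: n_R = 1 − X; n_S = 0.5X.
Total moles n_T = 1 − 0.5X.
With p_i = (n_i/n_T)P, K = p_S / (p_R^2).
Setting this equal to 0.000942 kPa^-1 and taking the physical root (0 < X < 1) gives X = 0.421.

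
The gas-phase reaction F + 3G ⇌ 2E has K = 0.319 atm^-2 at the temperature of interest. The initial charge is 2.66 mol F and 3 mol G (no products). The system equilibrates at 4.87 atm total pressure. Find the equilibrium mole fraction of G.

Take 3 mol G as basis and let X be its fractional conversion, so ξ = X.
Mole table: n_F = 2.66 − X; n_G = 3 − 3X; n_E = 2X.
Total moles n_T = 5.66 − 2X.
With p_i = (n_i/n_T)P, K = p_E^2 / (p_F p_G^3).
Equating to 0.319 atm^-2 and solving on 0 < X < 1: X = 0.594.
Then n_G = 1.22, n_T = 4.47, so y_G = 0.272.

y_G = 0.272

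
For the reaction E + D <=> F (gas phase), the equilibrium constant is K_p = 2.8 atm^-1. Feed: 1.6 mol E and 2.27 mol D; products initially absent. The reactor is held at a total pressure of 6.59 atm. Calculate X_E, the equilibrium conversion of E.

Let X = conversion of E (basis 1.6 mol E); extent of reaction ξ = 1.6X.
At extent ξ: n_E = 1.6 − 1.6X; n_D = 2.27 − 1.6X; n_F = 1.6X.
n_T = Σnᵢ = 3.87 − 1.6X.
y_i = n_i/n_T, p_i = y_i·P. K_p = p_F / (p_E p_D).
Setting this equal to 2.8 atm^-1 and taking the physical root (0 < X < 1) gives X = 0.868.

X = 0.868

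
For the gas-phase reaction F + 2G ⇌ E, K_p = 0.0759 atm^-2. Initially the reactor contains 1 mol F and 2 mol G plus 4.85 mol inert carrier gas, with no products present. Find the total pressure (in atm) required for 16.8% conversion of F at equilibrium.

P = 7.37 atm

Take 1 mol F as basis and let X be its fractional conversion, so ξ = X.
Species balance: n_F = 1 − X; n_G = 2 − 2X; n_E = X; n_I = 4.85 (inert).
Summing: n_T = 7.85 − 2X.
K_p = p_E / (p_F p_G^2) with p_i = (n_i/n_T)·P.
At X = 0.168: the mole-fraction product g(X) = Π y_i^ν_i = 4.117. Since K_p = g(X)·P^{-2}, P = (g/K_p)^(1/2) = (4.117/0.0759)^(1/2) = 7.37 atm.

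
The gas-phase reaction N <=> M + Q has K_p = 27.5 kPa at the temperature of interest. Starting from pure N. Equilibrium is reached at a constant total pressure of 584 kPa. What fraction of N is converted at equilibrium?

X = 0.212

Basis: 1 mol N initially; let X = conversion of N. Extent ξ = X.
Moles: n_N = 1 − X; n_M = X; n_Q = X.
n_T = Σnᵢ = 1 + X.
With p_i = (n_i/n_T)P, K_p = p_M p_Q / (p_N).
Setting this equal to 27.5 kPa and taking the physical root (0 < X < 1) gives X = 0.212.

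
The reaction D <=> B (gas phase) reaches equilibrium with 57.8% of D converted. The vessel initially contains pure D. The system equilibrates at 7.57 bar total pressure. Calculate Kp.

Basis: 1 mol D initially; let X = conversion of D. Extent ξ = X.
Moles: n_D = 1 − X; n_B = X.
Total moles n_T = 1 (Δν = 0, constant).
At X = 0.578: n_D = 0.422, n_B = 0.578, n_T = 1.
p_i = (n_i/n_T)·P. Kp = p_B / (p_D) = 1.37.

Kp = 1.37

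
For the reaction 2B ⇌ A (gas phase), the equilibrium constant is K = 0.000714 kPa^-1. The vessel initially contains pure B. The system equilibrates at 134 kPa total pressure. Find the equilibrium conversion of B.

Let X = conversion of B (basis 1 mol B); extent of reaction ξ = 0.5X.
Species balance: n_B = 1 − X; n_A = 0.5X.
n_T = Σnᵢ = 1 − 0.5X.
y_i = n_i/n_T, p_i = y_i·P. K = p_A / (p_B^2).
This yields a degree-2 equation in X; solving on (0,1), X = 0.150.

X = 0.150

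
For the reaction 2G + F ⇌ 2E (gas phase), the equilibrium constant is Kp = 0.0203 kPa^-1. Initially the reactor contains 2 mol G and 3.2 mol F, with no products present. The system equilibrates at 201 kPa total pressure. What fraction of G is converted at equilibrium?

Let X = conversion of G (basis 2 mol G); extent of reaction ξ = X.
At extent ξ: n_G = 2 − 2X; n_F = 3.2 − X; n_E = 2X.
Summing: n_T = 5.2 − X.
Mole fractions y_i = n_i/n_T; Kp = p_E^2 / (p_G^2 p_F) with p_i = y_i·P.
Equating to 0.0203 kPa^-1 and solving on 0 < X < 1: X = 0.603.

X = 0.603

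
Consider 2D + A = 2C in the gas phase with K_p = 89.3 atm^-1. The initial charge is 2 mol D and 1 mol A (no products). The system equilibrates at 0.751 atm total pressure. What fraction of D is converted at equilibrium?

Let X = conversion of D (basis 2 mol D); extent of reaction ξ = X.
Species balance: n_D = 2 − 2X; n_A = 1 − X; n_C = 2X.
Total moles n_T = 3 − X.
Mole fractions y_i = n_i/n_T; K_p = p_C^2 / (p_D^2 p_A) with p_i = y_i·P.
Setting this equal to 89.3 atm^-1 and taking the physical root (0 < X < 1) gives X = 0.736.

X = 0.736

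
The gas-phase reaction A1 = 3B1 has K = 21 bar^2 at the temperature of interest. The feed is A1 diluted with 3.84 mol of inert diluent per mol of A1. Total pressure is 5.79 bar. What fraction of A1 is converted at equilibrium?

X = 0.666

Basis: 1 mol A1 initially; let X = conversion of A1. Extent ξ = X.
Species balance: n_A1 = 1 − X; n_B1 = 3X; n_I = 3.84 (inert).
Summing: n_T = 4.84 + 2X.
y_i = n_i/n_T, p_i = y_i·P. K = p_B1^3 / (p_A1).
Equating to 21 bar^2 and solving on 0 < X < 1: X = 0.666.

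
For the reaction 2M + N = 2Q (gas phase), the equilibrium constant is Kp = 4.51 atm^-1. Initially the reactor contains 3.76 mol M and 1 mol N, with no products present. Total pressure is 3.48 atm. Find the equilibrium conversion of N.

Take 1 mol N as basis and let X be its fractional conversion, so ξ = X.
At extent ξ: n_M = 3.76 − 2X; n_N = 1 − X; n_Q = 2X.
n_T = Σnᵢ = 4.76 − X.
With p_i = (n_i/n_T)P, Kp = p_Q^2 / (p_M^2 p_N).
Substituting and setting equal to 4.51 atm^-1 gives a polynomial in X; the root in (0,1) is X = 0.838.

X = 0.838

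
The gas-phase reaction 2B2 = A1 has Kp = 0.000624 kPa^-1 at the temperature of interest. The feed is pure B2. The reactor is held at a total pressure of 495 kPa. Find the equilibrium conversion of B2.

X = 0.331

Basis: 1 mol B2 initially; let X = conversion of B2. Extent ξ = 0.5X.
Species balance: n_B2 = 1 − X; n_A1 = 0.5X.
Total moles n_T = 1 − 0.5X.
Mole fractions y_i = n_i/n_T; Kp = p_A1 / (p_B2^2) with p_i = y_i·P.
This yields a degree-2 equation in X; solving on (0,1), X = 0.331.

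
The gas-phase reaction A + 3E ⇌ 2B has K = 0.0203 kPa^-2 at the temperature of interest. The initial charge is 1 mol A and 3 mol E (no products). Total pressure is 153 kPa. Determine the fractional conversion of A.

X = 0.815

Let X = conversion of A (basis 1 mol A); extent of reaction ξ = X.
Moles: n_A = 1 − X; n_E = 3 − 3X; n_B = 2X.
Summing: n_T = 4 − 2X.
y_i = n_i/n_T, p_i = y_i·P. K = p_B^2 / (p_A p_E^3).
Equating to 0.0203 kPa^-2 and solving on 0 < X < 1: X = 0.815.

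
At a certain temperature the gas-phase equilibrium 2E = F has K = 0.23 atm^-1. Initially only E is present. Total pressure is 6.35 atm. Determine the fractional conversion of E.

X = 0.618

Let X = conversion of E (basis 1 mol E); extent of reaction ξ = 0.5X.
At extent ξ: n_E = 1 − X; n_F = 0.5X.
Total moles n_T = 1 − 0.5X.
Mole fractions y_i = n_i/n_T; K = p_F / (p_E^2) with p_i = y_i·P.
This yields a degree-2 equation in X; solving on (0,1), X = 0.618.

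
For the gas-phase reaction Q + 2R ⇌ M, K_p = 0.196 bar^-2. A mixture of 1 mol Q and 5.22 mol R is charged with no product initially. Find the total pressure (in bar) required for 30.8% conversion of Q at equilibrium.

P = 1.83 bar

Basis: 1 mol Q initially; let X = conversion of Q. Extent ξ = X.
Species balance: n_Q = 1 − X; n_R = 5.22 − 2X; n_M = X.
Total moles n_T = 6.22 − 2X.
K_p = p_M / (p_Q p_R^2) with p_i = (n_i/n_T)·P.
At X = 0.308: the mole-fraction product g(X) = Π y_i^ν_i = 0.6594. Since K_p = g(X)·P^{-2}, P = (g/K_p)^(1/2) = (0.6594/0.196)^(1/2) = 1.83 bar.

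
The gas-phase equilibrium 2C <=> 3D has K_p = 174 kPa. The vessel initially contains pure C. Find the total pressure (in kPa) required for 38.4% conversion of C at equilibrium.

Basis: 1 mol C initially; let X = conversion of C. Extent ξ = 0.5X.
Mole table: n_C = 1 − X; n_D = 1.5X.
n_T = Σnᵢ = 1 + 0.5X.
K_p = p_D^3 / (p_C^2) with p_i = (n_i/n_T)·P.
At X = 0.384: the mole-fraction product g(X) = Π y_i^ν_i = 0.4225. Since K_p = g(X)·P^{1}, P = (K_p/g)^(1/1) = (174/0.4225)^(1/1) = 412 kPa.

P = 412 kPa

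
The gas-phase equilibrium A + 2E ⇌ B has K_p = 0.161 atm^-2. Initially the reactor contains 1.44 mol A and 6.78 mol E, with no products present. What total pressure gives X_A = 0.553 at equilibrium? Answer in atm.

Basis: 1.44 mol A initially; let X = conversion of A. Extent ξ = 1.44X.
At extent ξ: n_A = 1.44 − 1.44X; n_E = 6.78 − 2.88X; n_B = 1.44X.
n_T = Σnᵢ = 8.22 − 2.88X.
K_p = p_B / (p_A p_E^2) with p_i = (n_i/n_T)·P.
At X = 0.553: the mole-fraction product g(X) = Π y_i^ν_i = 2.019. Since K_p = g(X)·P^{-2}, P = (g/K_p)^(1/2) = (2.019/0.161)^(1/2) = 3.54 atm.

P = 3.54 atm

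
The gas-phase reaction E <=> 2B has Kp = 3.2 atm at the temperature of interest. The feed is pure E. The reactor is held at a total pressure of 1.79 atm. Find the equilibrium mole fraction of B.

y_B = 0.714

Basis: 1 mol E initially; let X = conversion of E. Extent ξ = X.
Mole table: n_E = 1 − X; n_B = 2X.
n_T = Σnᵢ = 1 + X.
With p_i = (n_i/n_T)P, Kp = p_B^2 / (p_E).
Equating to 3.2 atm and solving on 0 < X < 1: X = 0.556.
Then n_B = 1.11, n_T = 1.56, so y_B = 0.714.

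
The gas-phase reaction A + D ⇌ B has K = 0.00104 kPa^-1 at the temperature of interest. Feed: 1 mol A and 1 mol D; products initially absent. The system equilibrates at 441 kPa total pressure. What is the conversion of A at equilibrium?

X = 0.172

Let X = conversion of A (basis 1 mol A); extent of reaction ξ = X.
Moles: n_A = 1 − X; n_D = 1 − X; n_B = X.
Total moles n_T = 2 − X.
Mole fractions y_i = n_i/n_T; K = p_B / (p_A p_D) with p_i = y_i·P.
This yields a degree-2 equation in X; solving on (0,1), X = 0.172.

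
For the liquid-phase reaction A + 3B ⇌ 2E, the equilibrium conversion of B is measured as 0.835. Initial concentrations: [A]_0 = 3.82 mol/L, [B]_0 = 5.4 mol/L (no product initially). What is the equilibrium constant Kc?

Let X = conversion of B.
Concentrations: [A] = 3.82 − 1.8X; [B] = 5.4 − 5.4X; [E] = 3.6X.
At X = 0.835: [A] = 2.32, [B] = 0.891, [E] = 3.01.
Kc = [E]^2 / ([A] [B]^3) = 5.51 (mol/L)^-2.

Kc = 5.51 (mol/L)^-2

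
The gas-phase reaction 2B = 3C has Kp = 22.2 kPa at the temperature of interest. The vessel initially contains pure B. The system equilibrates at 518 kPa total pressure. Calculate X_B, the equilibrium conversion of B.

Basis: 1 mol B initially; let X = conversion of B. Extent ξ = 0.5X.
Moles: n_B = 1 − X; n_C = 1.5X.
n_T = Σnᵢ = 1 + 0.5X.
y_i = n_i/n_T, p_i = y_i·P. Kp = p_C^3 / (p_B^2).
Substituting and setting equal to 22.2 kPa gives a polynomial in X; the root in (0,1) is X = 0.207.

X = 0.207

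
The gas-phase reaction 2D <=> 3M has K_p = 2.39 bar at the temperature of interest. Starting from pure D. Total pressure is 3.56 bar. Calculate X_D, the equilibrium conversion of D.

X = 0.429

Let X = conversion of D (basis 1 mol D); extent of reaction ξ = 0.5X.
Moles: n_D = 1 − X; n_M = 1.5X.
Summing: n_T = 1 + 0.5X.
Mole fractions y_i = n_i/n_T; K_p = p_M^3 / (p_D^2) with p_i = y_i·P.
Equating to 2.39 bar and solving on 0 < X < 1: X = 0.429.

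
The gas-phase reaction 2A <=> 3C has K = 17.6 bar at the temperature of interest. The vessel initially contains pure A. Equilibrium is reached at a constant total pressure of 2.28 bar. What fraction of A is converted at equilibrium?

X = 0.680

Basis: 1 mol A initially; let X = conversion of A. Extent ξ = 0.5X.
At extent ξ: n_A = 1 − X; n_C = 1.5X.
Summing: n_T = 1 + 0.5X.
With p_i = (n_i/n_T)P, K = p_C^3 / (p_A^2).
This yields a degree-3 equation in X; solving on (0,1), X = 0.680.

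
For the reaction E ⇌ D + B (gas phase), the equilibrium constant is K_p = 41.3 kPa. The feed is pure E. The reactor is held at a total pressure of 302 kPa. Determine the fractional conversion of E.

X = 0.347

Basis: 1 mol E initially; let X = conversion of E. Extent ξ = X.
At extent ξ: n_E = 1 − X; n_D = X; n_B = X.
Total moles n_T = 1 + X.
y_i = n_i/n_T, p_i = y_i·P. K_p = p_D p_B / (p_E).
This yields a degree-2 equation in X; solving on (0,1), X = 0.347.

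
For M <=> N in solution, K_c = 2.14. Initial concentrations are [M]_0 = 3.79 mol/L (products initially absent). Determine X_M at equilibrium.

Let X = conversion of M; extent ξ = 3.79·X mol/L.
Concentrations: [M] = 3.79 − 3.79X; [N] = 3.79X.
K_c = [N] / ([M]).
Equating to 2.14: the physical root is X = 0.682.

X = 0.682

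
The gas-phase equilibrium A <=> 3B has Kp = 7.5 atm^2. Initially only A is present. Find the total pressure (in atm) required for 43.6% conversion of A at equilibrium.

Let X = conversion of A (basis 1 mol A); extent of reaction ξ = X.
At extent ξ: n_A = 1 − X; n_B = 3X.
n_T = Σnᵢ = 1 + 2X.
Kp = p_B^3 / (p_A) with p_i = (n_i/n_T)·P.
At X = 0.436: the mole-fraction product g(X) = Π y_i^ν_i = 1.132. Since Kp = g(X)·P^{2}, P = (Kp/g)^(1/2) = (7.5/1.132)^(1/2) = 2.57 atm.

P = 2.57 atm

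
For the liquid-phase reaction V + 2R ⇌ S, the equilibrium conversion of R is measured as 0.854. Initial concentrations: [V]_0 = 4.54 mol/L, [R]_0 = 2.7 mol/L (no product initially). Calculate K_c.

K_c = 2.19 (mol/L)^-2

Let X = conversion of R.
Concentrations: [V] = 4.54 − 1.35X; [R] = 2.7 − 2.7X; [S] = 1.35X.
At X = 0.854: [V] = 3.39, [R] = 0.394, [S] = 1.15.
K_c = [S] / ([V] [R]^2) = 2.19 (mol/L)^-2.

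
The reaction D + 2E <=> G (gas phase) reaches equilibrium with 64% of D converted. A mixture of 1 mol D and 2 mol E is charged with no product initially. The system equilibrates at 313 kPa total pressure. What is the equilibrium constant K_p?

Take 1 mol D as basis and let X be its fractional conversion, so ξ = X.
Moles: n_D = 1 − X; n_E = 2 − 2X; n_G = X.
Summing: n_T = 3 − 2X.
At X = 0.64: n_D = 0.36, n_E = 0.72, n_G = 0.64, n_T = 1.72.
p_i = (n_i/n_T)·P. K_p = p_G / (p_D p_E^2) = 0.000104 kPa^-2.

K_p = 0.000104 kPa^-2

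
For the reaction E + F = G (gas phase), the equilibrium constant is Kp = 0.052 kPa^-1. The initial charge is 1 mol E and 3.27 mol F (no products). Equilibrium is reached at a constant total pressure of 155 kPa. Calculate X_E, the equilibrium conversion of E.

Take 1 mol E as basis and let X be its fractional conversion, so ξ = X.
Mole table: n_E = 1 − X; n_F = 3.27 − X; n_G = X.
Total moles n_T = 4.27 − X.
With p_i = (n_i/n_T)P, Kp = p_G / (p_E p_F).
Equating to 0.052 kPa^-1 and solving on 0 < X < 1: X = 0.851.

X = 0.851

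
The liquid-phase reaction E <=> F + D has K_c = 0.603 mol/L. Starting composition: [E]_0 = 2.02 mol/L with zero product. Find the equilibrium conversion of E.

X = 0.417

Let X = conversion of E; extent ξ = 2.02·X mol/L.
Concentrations: [E] = 2.02 − 2.02X; [F] = 2.02X; [D] = 2.02X.
K_c = [F] [D] / ([E]).
Setting equal to 0.603 and solving for X on (0,1) gives X = 0.417.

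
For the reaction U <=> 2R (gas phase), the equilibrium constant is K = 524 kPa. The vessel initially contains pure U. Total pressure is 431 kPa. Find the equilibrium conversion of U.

X = 0.483

Take 1 mol U as basis and let X be its fractional conversion, so ξ = X.
Mole table: n_U = 1 − X; n_R = 2X.
n_T = Σnᵢ = 1 + X.
y_i = n_i/n_T, p_i = y_i·P. K = p_R^2 / (p_U).
Setting this equal to 524 kPa and taking the physical root (0 < X < 1) gives X = 0.483.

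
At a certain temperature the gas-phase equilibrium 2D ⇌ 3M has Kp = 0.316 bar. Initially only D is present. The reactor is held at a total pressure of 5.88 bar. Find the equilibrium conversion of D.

Basis: 1 mol D initially; let X = conversion of D. Extent ξ = 0.5X.
At extent ξ: n_D = 1 − X; n_M = 1.5X.
Summing: n_T = 1 + 0.5X.
Mole fractions y_i = n_i/n_T; Kp = p_M^3 / (p_D^2) with p_i = y_i·P.
Substituting and setting equal to 0.316 bar gives a polynomial in X; the root in (0,1) is X = 0.221.

X = 0.221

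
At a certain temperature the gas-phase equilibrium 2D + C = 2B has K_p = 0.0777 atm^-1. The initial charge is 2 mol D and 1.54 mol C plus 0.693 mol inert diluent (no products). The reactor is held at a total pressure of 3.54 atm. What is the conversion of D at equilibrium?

Take 2 mol D as basis and let X be its fractional conversion, so ξ = X.
Species balance: n_D = 2 − 2X; n_C = 1.54 − X; n_B = 2X; n_I = 0.693 (inert).
Summing: n_T = 4.23 − X.
Mole fractions y_i = n_i/n_T; K_p = p_B^2 / (p_D^2 p_C) with p_i = y_i·P.
Setting this equal to 0.0777 atm^-1 and taking the physical root (0 < X < 1) gives X = 0.231.

X = 0.231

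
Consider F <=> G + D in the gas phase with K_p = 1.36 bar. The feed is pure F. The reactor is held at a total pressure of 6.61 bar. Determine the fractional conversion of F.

X = 0.413

Basis: 1 mol F initially; let X = conversion of F. Extent ξ = X.
Moles: n_F = 1 − X; n_G = X; n_D = X.
n_T = Σnᵢ = 1 + X.
Mole fractions y_i = n_i/n_T; K_p = p_G p_D / (p_F) with p_i = y_i·P.
Substituting and setting equal to 1.36 bar gives a polynomial in X; the root in (0,1) is X = 0.413.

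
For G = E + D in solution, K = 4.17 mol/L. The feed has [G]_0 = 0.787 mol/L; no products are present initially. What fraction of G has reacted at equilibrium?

Let X = conversion of G; extent ξ = 0.787·X mol/L.
Concentrations: [G] = 0.787 − 0.787X; [E] = 0.787X; [D] = 0.787X.
K = [E] [D] / ([G]).
This equals 4.17 at X = 0.860 (the root in 0 < X < 1).

X = 0.860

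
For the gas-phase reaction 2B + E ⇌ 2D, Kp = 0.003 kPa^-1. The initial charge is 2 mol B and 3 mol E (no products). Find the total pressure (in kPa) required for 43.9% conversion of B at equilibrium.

P = 364 kPa

Basis: 2 mol B initially; let X = conversion of B. Extent ξ = X.
Species balance: n_B = 2 − 2X; n_E = 3 − X; n_D = 2X.
Summing: n_T = 5 − X.
Kp = p_D^2 / (p_B^2 p_E) with p_i = (n_i/n_T)·P.
At X = 0.439: the mole-fraction product g(X) = Π y_i^ν_i = 1.091. Since Kp = g(X)·P^{-1}, P = (g/Kp)^(1/1) = (1.091/0.003)^(1/1) = 364 kPa.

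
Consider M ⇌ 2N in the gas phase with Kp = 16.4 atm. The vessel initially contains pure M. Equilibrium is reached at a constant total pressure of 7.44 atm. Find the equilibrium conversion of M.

X = 0.596

Let X = conversion of M (basis 1 mol M); extent of reaction ξ = X.
Species balance: n_M = 1 − X; n_N = 2X.
Summing: n_T = 1 + X.
Mole fractions y_i = n_i/n_T; Kp = p_N^2 / (p_M) with p_i = y_i·P.
Substituting and setting equal to 16.4 atm gives a polynomial in X; the root in (0,1) is X = 0.596.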